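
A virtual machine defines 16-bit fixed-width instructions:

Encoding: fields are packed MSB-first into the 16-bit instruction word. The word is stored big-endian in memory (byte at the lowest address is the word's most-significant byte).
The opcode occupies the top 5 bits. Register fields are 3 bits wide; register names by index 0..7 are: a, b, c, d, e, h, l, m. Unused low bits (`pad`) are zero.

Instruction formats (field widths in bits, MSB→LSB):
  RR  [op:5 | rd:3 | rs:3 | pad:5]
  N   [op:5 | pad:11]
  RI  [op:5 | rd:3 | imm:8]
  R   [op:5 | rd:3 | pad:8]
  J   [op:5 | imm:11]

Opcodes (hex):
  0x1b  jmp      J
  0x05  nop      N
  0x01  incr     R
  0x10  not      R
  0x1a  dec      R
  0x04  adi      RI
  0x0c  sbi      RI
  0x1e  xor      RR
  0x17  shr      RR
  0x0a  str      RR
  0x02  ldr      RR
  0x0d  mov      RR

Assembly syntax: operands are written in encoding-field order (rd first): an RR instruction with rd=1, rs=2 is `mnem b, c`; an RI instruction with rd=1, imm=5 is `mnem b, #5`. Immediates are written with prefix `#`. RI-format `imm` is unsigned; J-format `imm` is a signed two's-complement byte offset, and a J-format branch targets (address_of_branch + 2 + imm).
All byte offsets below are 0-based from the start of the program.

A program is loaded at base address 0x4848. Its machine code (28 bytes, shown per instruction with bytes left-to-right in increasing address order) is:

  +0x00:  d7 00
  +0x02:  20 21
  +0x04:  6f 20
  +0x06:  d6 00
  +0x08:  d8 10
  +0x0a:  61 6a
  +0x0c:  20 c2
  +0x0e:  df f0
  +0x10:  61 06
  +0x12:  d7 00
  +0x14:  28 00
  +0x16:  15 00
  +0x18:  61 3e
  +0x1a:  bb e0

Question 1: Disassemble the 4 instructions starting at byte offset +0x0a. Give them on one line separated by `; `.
+0x0a: 61 6a ⇒ word 0x616a (big)
  top 5b → 0xc → sbi [RI]
  [10:8] rd=1 = b
  [7:0] imm=106 = #106
+0x0c: 20 c2 ⇒ word 0x20c2 (big)
  top 5b → 0x4 → adi [RI]
  [10:8] rd=0 = a
  [7:0] imm=194 = #194
+0x0e: df f0 ⇒ word 0xdff0 (big)
  top 5b → 0x1b → jmp [J]
  [10:0] imm=2032 (s11→-16) = #-16
+0x10: 61 06 ⇒ word 0x6106 (big)
  top 5b → 0xc → sbi [RI]
  [10:8] rd=1 = b
  [7:0] imm=6 = #6

sbi b, #106; adi a, #194; jmp #-16; sbi b, #6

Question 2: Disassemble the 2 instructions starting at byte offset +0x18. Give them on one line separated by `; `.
[18] 61 3e → 0x613e
  op=0x613e>>11=0xc ⇒ sbi (RI)
  rd: (w>>8)&0x7=0x1 → b
  imm: (w>>0)&0xff=0x3e → #62
[1a] bb e0 → 0xbbe0
  op=0xbbe0>>11=0x17 ⇒ shr (RR)
  rd: (w>>8)&0x7=0x3 → d
  rs: (w>>5)&0x7=0x7 → m

sbi b, #62; shr d, m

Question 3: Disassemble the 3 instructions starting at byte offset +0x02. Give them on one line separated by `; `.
@+02  big-endian(20 21) = 0x2021
  opcode bits[15:11]=0x4: adi/RI
  [10:8] rd=0 = a
  [7:0] imm=33 = #33
@+04  big-endian(6f 20) = 0x6f20
  opcode bits[15:11]=0xd: mov/RR
  [10:8] rd=7 = m
  [7:5] rs=1 = b
@+06  big-endian(d6 00) = 0xd600
  opcode bits[15:11]=0x1a: dec/R
  [10:8] rd=6 = l

adi a, #33; mov m, b; dec l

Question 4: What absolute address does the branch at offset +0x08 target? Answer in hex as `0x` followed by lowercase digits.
0x4862

+0x08: d8 10 ⇒ word 0xd810 (big)
  op=0xd810>>11=0x1b ⇒ jmp (J)
  [10:0] imm=16 = #16
  target = base 0x4848 + off 0x08 + 2 + imm 16 = 0x4862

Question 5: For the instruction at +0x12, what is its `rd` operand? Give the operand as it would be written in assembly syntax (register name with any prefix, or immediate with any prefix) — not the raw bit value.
off 0x12: read d7 00 as big → 0xd700
  op=0xd700>>11=0x1a ⇒ dec (R)
  rd@[10:8]=0x7 ⇒ m

m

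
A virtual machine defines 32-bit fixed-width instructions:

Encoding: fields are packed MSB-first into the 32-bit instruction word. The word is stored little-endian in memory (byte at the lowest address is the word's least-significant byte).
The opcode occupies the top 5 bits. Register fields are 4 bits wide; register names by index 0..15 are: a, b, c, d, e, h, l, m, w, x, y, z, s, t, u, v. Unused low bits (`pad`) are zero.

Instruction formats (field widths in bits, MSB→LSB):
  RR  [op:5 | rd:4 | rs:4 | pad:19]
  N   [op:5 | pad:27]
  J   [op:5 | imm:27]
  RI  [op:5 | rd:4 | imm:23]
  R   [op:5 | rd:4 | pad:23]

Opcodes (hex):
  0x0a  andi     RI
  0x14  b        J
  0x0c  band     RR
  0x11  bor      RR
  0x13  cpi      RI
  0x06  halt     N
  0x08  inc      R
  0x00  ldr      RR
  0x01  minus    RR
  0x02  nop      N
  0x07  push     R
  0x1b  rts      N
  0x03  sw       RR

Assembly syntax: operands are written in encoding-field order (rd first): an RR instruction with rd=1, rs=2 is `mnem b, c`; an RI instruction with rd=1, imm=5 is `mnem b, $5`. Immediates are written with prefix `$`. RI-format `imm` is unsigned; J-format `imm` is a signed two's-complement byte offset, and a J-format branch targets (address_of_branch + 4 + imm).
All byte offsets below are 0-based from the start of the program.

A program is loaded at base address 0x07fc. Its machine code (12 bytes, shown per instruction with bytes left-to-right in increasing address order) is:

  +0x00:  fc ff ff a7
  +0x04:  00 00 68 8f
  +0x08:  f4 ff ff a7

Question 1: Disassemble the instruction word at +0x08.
[08] f4 ff ff a7 → 0xa7fffff4
  top 5b → 0x14 → b [J]
  imm: (w>>0)&0x7ffffff=0x7fffff4 (s27→-12) → $-12

b $-12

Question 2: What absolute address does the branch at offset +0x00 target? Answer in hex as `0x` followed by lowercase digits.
+0x00: fc ff ff a7 ⇒ word 0xa7fffffc (little)
  top 5b → 0x14 → b [J]
  imm@[26:0]=0x7fffffc (s27→-4) ⇒ $-4
  target = base 0x07fc + off 0x00 + 4 + imm -4 = 0x07fc

0x07fc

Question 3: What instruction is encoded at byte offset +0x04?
off 0x04: read 00 00 68 8f as little → 0x8f680000
  op=0x8f680000>>27=0x11 ⇒ bor (RR)
  rd@[26:23]=0xe ⇒ u
  rs@[22:19]=0xd ⇒ t

bor u, t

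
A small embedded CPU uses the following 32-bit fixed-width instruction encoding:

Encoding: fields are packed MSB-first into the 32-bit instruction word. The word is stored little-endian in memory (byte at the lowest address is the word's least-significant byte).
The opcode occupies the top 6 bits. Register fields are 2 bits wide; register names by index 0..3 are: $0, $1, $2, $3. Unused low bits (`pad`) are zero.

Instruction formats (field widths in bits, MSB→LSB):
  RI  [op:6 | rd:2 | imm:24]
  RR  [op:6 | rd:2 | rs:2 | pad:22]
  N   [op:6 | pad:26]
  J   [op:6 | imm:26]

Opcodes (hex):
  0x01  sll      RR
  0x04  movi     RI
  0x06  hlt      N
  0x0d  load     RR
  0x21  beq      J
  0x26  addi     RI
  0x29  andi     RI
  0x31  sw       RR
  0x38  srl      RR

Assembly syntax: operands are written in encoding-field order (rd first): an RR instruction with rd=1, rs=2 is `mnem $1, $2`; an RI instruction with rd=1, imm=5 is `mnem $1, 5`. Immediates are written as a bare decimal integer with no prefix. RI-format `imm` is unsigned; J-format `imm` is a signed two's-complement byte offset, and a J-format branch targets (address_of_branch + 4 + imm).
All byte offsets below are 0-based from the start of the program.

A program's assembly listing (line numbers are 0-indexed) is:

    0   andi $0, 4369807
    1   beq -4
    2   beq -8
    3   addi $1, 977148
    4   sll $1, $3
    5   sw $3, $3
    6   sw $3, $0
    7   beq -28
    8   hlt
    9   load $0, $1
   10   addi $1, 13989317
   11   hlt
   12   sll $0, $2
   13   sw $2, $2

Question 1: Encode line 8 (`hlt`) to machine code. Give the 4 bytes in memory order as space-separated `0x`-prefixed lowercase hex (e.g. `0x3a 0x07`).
0x00 0x00 0x00 0x18

line 8 (hlt): pack op=0x6:6|pad=0:26 = 0x18000000; little→ 00 00 00 18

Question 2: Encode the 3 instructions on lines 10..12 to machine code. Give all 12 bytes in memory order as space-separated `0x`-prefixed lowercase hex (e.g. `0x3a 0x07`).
0xc5 0x75 0xd5 0x99 0x00 0x00 0x00 0x18 0x00 0x00 0x80 0x04

L10: addi op=0x26:6|rd=1:2|imm=13989317:24 ⇒ 0x99d575c5 ⇒ little c5 75 d5 99
L11: hlt op=0x6:6|pad=0:26 ⇒ 0x18000000 ⇒ little 00 00 00 18
L12: sll op=0x1:6|rd=0:2|rs=2:2|pad=0:22 ⇒ 0x04800000 ⇒ little 00 00 80 04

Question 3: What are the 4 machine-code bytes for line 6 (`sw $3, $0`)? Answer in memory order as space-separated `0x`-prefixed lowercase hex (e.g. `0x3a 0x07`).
line 6 (sw): pack op=0x31:6|rd=3:2|rs=0:2|pad=0:22 = 0xc7000000; little→ 00 00 00 c7

0x00 0x00 0x00 0xc7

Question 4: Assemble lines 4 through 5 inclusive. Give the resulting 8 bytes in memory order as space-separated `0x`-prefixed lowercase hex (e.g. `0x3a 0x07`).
0x00 0x00 0xc0 0x05 0x00 0x00 0xc0 0xc7

line 4 (sll): pack op=0x1:6|rd=1:2|rs=3:2|pad=0:22 = 0x05c00000; little→ 00 00 c0 05
line 5 (sw): pack op=0x31:6|rd=3:2|rs=3:2|pad=0:22 = 0xc7c00000; little→ 00 00 c0 c7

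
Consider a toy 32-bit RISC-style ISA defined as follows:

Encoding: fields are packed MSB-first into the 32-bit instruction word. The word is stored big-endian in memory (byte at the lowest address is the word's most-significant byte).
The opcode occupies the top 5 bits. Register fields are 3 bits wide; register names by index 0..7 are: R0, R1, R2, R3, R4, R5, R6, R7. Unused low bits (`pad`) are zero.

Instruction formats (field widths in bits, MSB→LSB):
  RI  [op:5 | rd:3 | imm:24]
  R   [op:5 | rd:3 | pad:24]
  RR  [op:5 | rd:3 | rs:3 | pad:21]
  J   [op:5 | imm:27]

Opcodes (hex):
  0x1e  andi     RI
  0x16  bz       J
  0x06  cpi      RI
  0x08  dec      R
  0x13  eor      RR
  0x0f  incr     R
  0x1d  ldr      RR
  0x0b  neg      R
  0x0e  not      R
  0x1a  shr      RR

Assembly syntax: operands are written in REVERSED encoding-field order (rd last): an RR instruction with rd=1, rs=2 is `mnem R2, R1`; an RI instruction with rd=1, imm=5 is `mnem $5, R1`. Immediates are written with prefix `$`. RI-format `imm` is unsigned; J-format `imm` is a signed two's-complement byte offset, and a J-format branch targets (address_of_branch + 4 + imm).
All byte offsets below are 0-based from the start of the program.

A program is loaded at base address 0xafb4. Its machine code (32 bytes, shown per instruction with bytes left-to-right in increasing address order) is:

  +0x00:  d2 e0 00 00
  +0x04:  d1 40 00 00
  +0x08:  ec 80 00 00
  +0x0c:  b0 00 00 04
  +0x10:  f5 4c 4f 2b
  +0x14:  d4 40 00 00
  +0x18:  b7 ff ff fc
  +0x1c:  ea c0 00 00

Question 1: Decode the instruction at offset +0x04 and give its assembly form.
shr R2, R1

[04] d1 40 00 00 → 0xd1400000
  opcode bits[31:27]=0x1a: shr/RR
  rd@[26:24]=0x1 ⇒ R1
  rs@[23:21]=0x2 ⇒ R2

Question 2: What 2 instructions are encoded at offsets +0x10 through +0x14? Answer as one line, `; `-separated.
andi $5001003, R5; shr R2, R4

[10] f5 4c 4f 2b → 0xf54c4f2b
  op=0xf54c4f2b>>27=0x1e ⇒ andi (RI)
  [26:24] rd=5 = R5
  [23:0] imm=5001003 = $5001003
[14] d4 40 00 00 → 0xd4400000
  op=0xd4400000>>27=0x1a ⇒ shr (RR)
  [26:24] rd=4 = R4
  [23:21] rs=2 = R2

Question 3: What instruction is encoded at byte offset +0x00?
[00] d2 e0 00 00 → 0xd2e00000
  top 5b → 0x1a → shr [RR]
  rd: (w>>24)&0x7=0x2 → R2
  rs: (w>>21)&0x7=0x7 → R7

shr R7, R2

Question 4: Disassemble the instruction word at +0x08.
ldr R4, R4

[08] ec 80 00 00 → 0xec800000
  opcode bits[31:27]=0x1d: ldr/RR
  rd@[26:24]=0x4 ⇒ R4
  rs@[23:21]=0x4 ⇒ R4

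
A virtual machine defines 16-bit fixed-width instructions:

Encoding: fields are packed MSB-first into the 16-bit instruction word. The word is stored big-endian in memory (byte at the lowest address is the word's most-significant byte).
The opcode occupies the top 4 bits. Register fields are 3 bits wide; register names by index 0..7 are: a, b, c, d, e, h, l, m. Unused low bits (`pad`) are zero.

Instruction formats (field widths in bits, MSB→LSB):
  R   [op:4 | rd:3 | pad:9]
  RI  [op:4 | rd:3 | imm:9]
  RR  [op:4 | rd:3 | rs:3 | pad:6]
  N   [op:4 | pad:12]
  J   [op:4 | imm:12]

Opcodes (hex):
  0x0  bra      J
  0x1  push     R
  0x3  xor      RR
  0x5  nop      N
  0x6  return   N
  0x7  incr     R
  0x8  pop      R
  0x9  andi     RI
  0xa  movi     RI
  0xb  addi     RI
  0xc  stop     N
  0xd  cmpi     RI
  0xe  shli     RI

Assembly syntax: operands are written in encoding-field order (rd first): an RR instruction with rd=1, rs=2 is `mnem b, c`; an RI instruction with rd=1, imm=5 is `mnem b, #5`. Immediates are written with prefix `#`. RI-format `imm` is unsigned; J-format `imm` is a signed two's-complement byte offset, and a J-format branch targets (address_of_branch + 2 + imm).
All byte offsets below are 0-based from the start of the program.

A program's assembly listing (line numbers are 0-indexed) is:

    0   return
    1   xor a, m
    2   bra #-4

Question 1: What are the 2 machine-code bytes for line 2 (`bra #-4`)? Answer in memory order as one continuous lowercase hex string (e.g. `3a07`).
line 2 (bra): pack op=0x0:4|imm=-4:12 = 0x0ffc; big→ 0f fc

0ffc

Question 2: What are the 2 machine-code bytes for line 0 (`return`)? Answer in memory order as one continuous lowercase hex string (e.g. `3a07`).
line 0 (return): pack op=0x6:4|pad=0:12 = 0x6000; big→ 60 00

6000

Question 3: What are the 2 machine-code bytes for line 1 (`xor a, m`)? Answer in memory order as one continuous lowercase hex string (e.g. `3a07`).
31c0

line 1 (xor): pack op=0x3:4|rd=0:3|rs=7:3|pad=0:6 = 0x31c0; big→ 31 c0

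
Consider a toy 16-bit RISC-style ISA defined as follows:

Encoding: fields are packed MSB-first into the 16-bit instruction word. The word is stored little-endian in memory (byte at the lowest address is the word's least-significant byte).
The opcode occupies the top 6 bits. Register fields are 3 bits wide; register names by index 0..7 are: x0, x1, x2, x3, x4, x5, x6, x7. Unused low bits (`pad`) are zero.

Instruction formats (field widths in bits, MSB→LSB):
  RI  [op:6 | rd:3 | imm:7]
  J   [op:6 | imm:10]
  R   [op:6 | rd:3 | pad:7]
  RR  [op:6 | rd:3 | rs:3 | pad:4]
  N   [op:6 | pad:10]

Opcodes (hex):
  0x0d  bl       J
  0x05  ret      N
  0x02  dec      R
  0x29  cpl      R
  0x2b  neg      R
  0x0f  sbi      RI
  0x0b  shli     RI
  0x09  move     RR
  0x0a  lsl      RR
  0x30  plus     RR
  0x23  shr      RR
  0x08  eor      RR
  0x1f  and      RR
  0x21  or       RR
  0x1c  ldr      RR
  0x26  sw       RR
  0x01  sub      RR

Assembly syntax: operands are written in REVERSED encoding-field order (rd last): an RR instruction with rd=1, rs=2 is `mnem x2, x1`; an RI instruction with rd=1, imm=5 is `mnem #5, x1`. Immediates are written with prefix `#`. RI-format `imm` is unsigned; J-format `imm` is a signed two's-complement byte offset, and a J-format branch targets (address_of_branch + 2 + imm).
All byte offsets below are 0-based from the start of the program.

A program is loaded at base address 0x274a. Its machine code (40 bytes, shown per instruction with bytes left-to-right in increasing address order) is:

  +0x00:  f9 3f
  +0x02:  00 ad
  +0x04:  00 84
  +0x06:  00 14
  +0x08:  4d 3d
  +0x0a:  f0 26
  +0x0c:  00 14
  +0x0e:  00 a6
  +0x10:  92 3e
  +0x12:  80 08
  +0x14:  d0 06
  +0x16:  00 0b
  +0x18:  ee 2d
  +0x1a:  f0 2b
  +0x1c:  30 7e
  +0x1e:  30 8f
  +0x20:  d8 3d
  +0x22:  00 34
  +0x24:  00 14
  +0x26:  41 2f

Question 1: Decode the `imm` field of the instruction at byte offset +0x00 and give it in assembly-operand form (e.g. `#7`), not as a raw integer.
#121

@+00  little-endian(f9 3f) = 0x3ff9
  op=0x3ff9>>10=0xf ⇒ sbi (RI)
  rd: (w>>7)&0x7=0x7 → x7
  imm: (w>>0)&0x7f=0x79 → #121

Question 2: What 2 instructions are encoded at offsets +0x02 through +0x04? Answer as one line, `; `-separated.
neg x2; or x0, x0

off 0x02: read 00 ad as little → 0xad00
  op=0xad00>>10=0x2b ⇒ neg (R)
  rd@[9:7]=0x2 ⇒ x2
off 0x04: read 00 84 as little → 0x8400
  op=0x8400>>10=0x21 ⇒ or (RR)
  rd@[9:7]=0x0 ⇒ x0
  rs@[6:4]=0x0 ⇒ x0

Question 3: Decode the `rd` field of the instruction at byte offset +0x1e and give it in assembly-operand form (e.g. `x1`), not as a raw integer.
+0x1e: 30 8f ⇒ word 0x8f30 (little)
  op=0x8f30>>10=0x23 ⇒ shr (RR)
  [9:7] rd=6 = x6
  [6:4] rs=3 = x3

x6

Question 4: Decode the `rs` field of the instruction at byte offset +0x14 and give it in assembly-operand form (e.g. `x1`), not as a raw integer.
x5

off 0x14: read d0 06 as little → 0x06d0
  top 6b → 0x1 → sub [RR]
  rd: (w>>7)&0x7=0x5 → x5
  rs: (w>>4)&0x7=0x5 → x5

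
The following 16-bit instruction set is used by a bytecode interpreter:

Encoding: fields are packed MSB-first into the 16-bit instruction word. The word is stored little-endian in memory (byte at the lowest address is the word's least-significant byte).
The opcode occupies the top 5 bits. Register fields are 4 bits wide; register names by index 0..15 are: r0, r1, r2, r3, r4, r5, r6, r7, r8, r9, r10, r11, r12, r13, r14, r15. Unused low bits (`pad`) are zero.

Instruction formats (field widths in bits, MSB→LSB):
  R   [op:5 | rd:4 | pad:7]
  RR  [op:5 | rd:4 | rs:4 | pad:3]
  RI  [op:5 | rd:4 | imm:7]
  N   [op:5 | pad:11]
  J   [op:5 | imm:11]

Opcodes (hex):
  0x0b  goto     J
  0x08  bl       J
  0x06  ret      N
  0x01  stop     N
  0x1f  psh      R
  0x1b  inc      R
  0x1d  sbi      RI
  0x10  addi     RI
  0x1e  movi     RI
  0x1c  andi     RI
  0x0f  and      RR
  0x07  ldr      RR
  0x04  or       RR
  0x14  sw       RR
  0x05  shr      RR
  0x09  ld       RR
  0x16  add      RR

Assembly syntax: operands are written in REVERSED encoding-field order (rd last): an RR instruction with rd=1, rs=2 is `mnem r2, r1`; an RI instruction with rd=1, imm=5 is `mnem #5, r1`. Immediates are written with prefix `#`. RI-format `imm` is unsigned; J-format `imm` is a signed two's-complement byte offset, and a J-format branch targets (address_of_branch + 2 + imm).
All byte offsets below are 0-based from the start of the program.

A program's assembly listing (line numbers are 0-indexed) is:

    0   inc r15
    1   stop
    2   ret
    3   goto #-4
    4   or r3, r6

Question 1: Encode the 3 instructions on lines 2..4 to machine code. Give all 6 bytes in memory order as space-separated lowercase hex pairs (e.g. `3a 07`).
00 30 fc 5f 18 23

L2: ret op=0x6:5|pad=0:11 ⇒ 0x3000 ⇒ little 00 30
L3: goto op=0xb:5|imm=-4:11 ⇒ 0x5ffc ⇒ little fc 5f
L4: or op=0x4:5|rd=6:4|rs=3:4|pad=0:3 ⇒ 0x2318 ⇒ little 18 23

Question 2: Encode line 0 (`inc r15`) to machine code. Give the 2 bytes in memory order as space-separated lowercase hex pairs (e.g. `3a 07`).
80 df

line 0 (inc): pack op=0x1b:5|rd=15:4|pad=0:7 = 0xdf80; little→ 80 df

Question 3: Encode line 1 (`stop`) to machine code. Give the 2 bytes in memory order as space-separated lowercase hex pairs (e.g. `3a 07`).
00 08

L1: stop op=0x1:5|pad=0:11 ⇒ 0x0800 ⇒ little 00 08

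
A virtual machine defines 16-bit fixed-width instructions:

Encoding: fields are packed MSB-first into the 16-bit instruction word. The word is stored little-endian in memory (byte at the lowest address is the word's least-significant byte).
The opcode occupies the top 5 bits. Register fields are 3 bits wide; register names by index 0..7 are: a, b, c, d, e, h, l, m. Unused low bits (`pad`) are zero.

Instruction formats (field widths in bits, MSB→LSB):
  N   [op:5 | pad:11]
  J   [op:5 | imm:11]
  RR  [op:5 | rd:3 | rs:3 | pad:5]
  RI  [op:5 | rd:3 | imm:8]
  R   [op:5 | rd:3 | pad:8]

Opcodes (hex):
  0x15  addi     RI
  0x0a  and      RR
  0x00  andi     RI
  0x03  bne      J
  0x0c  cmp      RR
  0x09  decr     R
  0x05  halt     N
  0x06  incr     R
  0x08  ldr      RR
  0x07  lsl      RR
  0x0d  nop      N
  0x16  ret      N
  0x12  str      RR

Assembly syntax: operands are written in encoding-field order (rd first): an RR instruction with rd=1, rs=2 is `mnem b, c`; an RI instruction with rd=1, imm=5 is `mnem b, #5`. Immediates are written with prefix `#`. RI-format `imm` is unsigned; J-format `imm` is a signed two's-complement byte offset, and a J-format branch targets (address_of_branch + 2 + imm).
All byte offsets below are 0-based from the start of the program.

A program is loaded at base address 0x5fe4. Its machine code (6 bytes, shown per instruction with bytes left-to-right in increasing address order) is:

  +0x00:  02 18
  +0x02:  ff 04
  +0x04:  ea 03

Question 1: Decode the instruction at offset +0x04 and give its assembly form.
andi d, #234

[04] ea 03 → 0x03ea
  top 5b → 0x0 → andi [RI]
  rd: (w>>8)&0x7=0x3 → d
  imm: (w>>0)&0xff=0xea → #234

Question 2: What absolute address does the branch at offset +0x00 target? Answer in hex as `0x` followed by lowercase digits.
off 0x00: read 02 18 as little → 0x1802
  opcode bits[15:11]=0x3: bne/J
  imm: (w>>0)&0x7ff=0x2 → #2
  target = base 0x5fe4 + off 0x00 + 2 + imm 2 = 0x5fe8

0x5fe8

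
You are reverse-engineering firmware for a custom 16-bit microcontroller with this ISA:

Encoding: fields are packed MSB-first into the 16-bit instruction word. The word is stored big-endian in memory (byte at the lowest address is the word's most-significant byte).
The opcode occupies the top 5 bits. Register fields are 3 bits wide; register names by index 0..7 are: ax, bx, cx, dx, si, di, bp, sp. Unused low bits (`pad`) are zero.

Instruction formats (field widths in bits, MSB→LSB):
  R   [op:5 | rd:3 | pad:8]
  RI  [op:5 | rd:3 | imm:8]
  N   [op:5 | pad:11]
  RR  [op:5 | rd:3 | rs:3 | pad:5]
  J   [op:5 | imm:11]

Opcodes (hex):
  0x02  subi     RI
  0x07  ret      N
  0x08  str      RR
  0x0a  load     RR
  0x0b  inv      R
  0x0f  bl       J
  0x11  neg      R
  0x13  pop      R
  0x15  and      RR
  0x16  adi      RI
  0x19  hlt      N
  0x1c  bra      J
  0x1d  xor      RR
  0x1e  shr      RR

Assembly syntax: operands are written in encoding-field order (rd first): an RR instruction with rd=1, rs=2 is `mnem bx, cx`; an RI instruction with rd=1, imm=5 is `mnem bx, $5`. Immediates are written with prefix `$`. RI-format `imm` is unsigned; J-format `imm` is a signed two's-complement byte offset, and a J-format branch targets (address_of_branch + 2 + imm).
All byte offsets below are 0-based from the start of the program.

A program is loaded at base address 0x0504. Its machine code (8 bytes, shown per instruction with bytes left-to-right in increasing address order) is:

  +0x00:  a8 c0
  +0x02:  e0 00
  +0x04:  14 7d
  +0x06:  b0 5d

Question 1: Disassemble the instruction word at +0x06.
adi ax, $93

off 0x06: read b0 5d as big → 0xb05d
  op=0xb05d>>11=0x16 ⇒ adi (RI)
  rd@[10:8]=0x0 ⇒ ax
  imm@[7:0]=0x5d ⇒ $93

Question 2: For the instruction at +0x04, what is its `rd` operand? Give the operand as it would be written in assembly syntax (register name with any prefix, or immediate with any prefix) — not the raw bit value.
@+04  big-endian(14 7d) = 0x147d
  top 5b → 0x2 → subi [RI]
  rd: (w>>8)&0x7=0x4 → si
  imm: (w>>0)&0xff=0x7d → $125

si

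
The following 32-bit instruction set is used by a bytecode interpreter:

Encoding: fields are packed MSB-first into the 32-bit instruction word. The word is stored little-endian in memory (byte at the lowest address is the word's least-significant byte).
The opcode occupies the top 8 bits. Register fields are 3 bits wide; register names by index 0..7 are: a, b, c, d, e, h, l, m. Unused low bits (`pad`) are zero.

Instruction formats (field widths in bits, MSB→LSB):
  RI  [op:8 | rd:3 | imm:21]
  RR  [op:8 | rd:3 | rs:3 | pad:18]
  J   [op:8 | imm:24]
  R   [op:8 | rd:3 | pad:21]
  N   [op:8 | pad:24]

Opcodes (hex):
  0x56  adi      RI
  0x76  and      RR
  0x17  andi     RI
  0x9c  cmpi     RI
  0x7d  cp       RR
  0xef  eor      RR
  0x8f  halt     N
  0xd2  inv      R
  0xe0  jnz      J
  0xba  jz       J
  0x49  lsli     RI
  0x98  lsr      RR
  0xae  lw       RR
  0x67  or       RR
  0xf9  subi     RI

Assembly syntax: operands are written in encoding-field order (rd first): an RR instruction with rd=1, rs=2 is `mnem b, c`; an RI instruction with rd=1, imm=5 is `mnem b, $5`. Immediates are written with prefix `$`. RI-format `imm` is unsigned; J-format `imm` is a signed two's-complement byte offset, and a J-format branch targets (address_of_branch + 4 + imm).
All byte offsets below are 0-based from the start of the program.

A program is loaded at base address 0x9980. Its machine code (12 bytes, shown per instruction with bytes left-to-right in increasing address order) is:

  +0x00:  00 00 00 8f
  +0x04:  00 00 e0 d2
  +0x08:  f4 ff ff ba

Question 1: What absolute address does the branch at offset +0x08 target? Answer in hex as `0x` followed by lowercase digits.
0x9980

off 0x08: read f4 ff ff ba as little → 0xbafffff4
  top 8b → 0xba → jz [J]
  [23:0] imm=16777204 (s24→-12) = $-12
  target = base 0x9980 + off 0x08 + 4 + imm -12 = 0x9980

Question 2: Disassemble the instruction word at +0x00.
off 0x00: read 00 00 00 8f as little → 0x8f000000
  top 8b → 0x8f → halt [N]

halt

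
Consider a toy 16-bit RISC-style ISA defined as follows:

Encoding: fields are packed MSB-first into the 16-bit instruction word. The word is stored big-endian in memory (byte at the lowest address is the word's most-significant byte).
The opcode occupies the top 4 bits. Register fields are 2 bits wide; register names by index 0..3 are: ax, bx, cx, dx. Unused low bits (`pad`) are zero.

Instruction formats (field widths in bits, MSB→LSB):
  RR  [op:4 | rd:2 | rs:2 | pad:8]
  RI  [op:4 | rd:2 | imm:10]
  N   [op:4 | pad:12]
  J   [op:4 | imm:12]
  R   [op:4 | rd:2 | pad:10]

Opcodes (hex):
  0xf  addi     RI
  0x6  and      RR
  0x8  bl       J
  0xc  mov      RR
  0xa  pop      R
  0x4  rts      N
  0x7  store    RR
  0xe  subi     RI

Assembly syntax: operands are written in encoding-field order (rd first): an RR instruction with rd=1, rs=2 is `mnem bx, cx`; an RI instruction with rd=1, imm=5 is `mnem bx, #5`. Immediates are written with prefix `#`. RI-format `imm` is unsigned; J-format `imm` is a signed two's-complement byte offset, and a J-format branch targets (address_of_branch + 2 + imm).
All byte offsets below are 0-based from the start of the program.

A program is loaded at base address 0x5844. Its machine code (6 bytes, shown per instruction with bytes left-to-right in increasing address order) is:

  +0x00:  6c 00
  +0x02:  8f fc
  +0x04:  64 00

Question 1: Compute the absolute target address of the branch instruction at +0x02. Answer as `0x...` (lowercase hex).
0x5844

[02] 8f fc → 0x8ffc
  opcode bits[15:12]=0x8: bl/J
  imm: (w>>0)&0xfff=0xffc (s12→-4) → #-4
  target = base 0x5844 + off 0x02 + 2 + imm -4 = 0x5844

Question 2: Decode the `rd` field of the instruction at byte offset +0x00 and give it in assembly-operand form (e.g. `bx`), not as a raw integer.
dx

[00] 6c 00 → 0x6c00
  op=0x6c00>>12=0x6 ⇒ and (RR)
  rd: (w>>10)&0x3=0x3 → dx
  rs: (w>>8)&0x3=0x0 → ax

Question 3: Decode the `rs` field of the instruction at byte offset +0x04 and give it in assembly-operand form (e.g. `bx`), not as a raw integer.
ax

off 0x04: read 64 00 as big → 0x6400
  op=0x6400>>12=0x6 ⇒ and (RR)
  [11:10] rd=1 = bx
  [9:8] rs=0 = ax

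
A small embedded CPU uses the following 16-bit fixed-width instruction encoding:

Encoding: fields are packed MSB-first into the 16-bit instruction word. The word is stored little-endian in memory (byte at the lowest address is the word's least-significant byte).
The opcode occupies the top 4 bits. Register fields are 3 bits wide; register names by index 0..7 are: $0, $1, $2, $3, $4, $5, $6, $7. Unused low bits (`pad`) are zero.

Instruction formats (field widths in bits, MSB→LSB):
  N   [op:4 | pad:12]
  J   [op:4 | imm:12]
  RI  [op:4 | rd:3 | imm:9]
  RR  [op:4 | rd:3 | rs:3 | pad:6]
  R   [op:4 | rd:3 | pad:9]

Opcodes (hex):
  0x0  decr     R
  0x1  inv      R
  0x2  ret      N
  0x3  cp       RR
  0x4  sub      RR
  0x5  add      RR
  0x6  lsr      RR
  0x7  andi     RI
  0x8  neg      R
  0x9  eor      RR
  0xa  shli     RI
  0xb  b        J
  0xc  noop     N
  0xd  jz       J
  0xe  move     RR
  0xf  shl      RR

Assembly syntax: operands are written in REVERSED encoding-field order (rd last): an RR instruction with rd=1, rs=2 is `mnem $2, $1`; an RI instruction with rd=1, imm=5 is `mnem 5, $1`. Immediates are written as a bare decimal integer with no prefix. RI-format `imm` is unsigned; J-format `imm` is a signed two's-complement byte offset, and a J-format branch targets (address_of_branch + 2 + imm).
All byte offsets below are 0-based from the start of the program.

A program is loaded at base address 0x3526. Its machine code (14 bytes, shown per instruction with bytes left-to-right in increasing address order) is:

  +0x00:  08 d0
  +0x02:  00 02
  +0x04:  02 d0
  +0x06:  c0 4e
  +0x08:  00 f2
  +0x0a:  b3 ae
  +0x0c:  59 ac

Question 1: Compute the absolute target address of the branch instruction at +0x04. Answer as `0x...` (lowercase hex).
0x352e

+0x04: 02 d0 ⇒ word 0xd002 (little)
  opcode bits[15:12]=0xd: jz/J
  imm@[11:0]=0x2 ⇒ 2
  target = base 0x3526 + off 0x04 + 2 + imm 2 = 0x352e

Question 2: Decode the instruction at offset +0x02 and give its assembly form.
off 0x02: read 00 02 as little → 0x0200
  opcode bits[15:12]=0x0: decr/R
  rd: (w>>9)&0x7=0x1 → $1

decr $1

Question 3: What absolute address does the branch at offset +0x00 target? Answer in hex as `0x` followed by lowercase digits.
+0x00: 08 d0 ⇒ word 0xd008 (little)
  op=0xd008>>12=0xd ⇒ jz (J)
  imm: (w>>0)&0xfff=0x8 → 8
  target = base 0x3526 + off 0x00 + 2 + imm 8 = 0x3530

0x3530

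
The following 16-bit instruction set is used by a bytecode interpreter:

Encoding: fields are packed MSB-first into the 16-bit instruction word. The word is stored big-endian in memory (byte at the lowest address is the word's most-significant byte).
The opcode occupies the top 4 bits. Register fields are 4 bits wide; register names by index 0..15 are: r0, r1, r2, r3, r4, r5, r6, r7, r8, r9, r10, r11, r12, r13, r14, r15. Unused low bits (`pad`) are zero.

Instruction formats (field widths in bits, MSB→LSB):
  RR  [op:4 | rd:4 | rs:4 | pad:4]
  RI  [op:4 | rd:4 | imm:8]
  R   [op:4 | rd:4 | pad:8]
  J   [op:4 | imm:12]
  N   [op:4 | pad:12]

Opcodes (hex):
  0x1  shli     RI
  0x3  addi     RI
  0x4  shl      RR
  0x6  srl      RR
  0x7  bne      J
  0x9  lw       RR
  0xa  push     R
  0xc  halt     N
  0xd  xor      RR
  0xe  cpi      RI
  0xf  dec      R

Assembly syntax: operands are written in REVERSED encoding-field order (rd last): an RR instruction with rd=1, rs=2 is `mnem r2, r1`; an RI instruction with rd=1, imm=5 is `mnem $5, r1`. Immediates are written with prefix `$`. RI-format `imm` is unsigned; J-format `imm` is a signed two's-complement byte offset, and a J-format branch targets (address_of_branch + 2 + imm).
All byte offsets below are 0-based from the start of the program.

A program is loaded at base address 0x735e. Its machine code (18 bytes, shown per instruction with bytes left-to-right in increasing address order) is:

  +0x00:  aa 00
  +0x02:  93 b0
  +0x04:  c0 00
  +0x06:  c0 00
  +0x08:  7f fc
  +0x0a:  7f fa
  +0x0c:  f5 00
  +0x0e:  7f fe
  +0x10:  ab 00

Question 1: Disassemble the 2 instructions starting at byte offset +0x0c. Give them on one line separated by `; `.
dec r5; bne $-2

+0x0c: f5 00 ⇒ word 0xf500 (big)
  top 4b → 0xf → dec [R]
  rd: (w>>8)&0xf=0x5 → r5
+0x0e: 7f fe ⇒ word 0x7ffe (big)
  top 4b → 0x7 → bne [J]
  imm: (w>>0)&0xfff=0xffe (s12→-2) → $-2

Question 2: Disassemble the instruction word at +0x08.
bne $-4

[08] 7f fc → 0x7ffc
  opcode bits[15:12]=0x7: bne/J
  imm@[11:0]=0xffc (s12→-4) ⇒ $-4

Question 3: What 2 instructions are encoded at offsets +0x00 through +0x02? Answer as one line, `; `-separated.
@+00  big-endian(aa 00) = 0xaa00
  opcode bits[15:12]=0xa: push/R
  rd@[11:8]=0xa ⇒ r10
@+02  big-endian(93 b0) = 0x93b0
  opcode bits[15:12]=0x9: lw/RR
  rd@[11:8]=0x3 ⇒ r3
  rs@[7:4]=0xb ⇒ r11

push r10; lw r11, r3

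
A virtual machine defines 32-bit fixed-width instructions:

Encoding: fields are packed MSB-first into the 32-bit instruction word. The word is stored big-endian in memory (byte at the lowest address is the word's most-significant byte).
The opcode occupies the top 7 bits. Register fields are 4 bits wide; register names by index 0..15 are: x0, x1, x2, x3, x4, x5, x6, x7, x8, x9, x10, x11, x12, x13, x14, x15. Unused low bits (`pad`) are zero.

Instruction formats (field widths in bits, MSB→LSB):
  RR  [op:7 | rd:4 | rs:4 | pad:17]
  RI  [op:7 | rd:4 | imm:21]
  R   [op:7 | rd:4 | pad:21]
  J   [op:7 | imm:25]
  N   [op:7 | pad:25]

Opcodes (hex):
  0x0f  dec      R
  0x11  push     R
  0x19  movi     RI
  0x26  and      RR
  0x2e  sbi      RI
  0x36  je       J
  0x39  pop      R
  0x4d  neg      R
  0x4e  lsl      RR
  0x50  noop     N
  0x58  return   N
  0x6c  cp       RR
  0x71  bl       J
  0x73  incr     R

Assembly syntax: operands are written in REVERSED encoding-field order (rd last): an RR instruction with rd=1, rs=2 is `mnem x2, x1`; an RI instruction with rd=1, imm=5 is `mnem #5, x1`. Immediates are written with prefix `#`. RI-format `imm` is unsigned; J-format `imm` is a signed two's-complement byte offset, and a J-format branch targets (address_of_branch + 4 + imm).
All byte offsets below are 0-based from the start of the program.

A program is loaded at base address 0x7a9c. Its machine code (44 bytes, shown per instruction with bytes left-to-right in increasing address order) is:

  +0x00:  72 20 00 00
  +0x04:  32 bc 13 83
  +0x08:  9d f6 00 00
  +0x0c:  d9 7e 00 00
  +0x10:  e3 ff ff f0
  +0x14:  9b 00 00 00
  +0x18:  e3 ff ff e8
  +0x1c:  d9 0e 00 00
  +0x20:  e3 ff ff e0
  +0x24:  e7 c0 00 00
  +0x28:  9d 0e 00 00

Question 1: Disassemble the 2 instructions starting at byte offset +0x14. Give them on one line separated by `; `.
+0x14: 9b 00 00 00 ⇒ word 0x9b000000 (big)
  op=0x9b000000>>25=0x4d ⇒ neg (R)
  rd@[24:21]=0x8 ⇒ x8
+0x18: e3 ff ff e8 ⇒ word 0xe3ffffe8 (big)
  op=0xe3ffffe8>>25=0x71 ⇒ bl (J)
  imm@[24:0]=0x1ffffe8 (s25→-24) ⇒ #-24

neg x8; bl #-24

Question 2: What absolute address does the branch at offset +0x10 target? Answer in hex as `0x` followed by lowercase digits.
@+10  big-endian(e3 ff ff f0) = 0xe3fffff0
  top 7b → 0x71 → bl [J]
  imm@[24:0]=0x1fffff0 (s25→-16) ⇒ #-16
  target = base 0x7a9c + off 0x10 + 4 + imm -16 = 0x7aa0

0x7aa0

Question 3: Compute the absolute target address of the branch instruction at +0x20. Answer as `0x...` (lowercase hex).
@+20  big-endian(e3 ff ff e0) = 0xe3ffffe0
  opcode bits[31:25]=0x71: bl/J
  imm: (w>>0)&0x1ffffff=0x1ffffe0 (s25→-32) → #-32
  target = base 0x7a9c + off 0x20 + 4 + imm -32 = 0x7aa0

0x7aa0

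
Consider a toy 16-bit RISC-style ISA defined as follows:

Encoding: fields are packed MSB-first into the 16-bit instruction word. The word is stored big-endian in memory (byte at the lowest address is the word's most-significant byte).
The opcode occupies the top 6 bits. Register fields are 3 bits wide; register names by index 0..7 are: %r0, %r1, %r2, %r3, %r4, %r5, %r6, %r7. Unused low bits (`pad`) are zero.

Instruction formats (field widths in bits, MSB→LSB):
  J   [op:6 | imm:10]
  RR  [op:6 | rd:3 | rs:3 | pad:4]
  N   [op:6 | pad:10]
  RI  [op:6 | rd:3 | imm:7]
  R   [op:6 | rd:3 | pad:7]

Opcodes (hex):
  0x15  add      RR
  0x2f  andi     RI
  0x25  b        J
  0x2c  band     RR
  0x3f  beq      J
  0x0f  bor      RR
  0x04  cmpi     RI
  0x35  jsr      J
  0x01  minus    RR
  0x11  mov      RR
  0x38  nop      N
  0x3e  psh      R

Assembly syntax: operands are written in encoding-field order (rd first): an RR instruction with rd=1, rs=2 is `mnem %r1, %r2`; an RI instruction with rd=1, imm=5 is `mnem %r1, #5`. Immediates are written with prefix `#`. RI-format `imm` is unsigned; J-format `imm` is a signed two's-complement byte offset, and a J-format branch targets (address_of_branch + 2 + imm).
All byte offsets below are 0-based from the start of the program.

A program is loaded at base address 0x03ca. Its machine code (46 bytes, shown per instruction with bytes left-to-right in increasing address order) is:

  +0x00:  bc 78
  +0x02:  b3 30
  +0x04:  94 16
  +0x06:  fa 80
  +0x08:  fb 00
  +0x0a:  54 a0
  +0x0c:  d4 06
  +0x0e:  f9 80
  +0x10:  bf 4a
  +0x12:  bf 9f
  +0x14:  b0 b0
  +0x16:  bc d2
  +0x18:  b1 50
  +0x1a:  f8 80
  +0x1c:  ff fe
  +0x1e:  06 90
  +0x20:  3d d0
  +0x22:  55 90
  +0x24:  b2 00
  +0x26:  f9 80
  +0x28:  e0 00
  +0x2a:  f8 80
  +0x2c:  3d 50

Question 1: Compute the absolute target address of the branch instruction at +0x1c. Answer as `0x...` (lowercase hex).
0x03e6

[1c] ff fe → 0xfffe
  top 6b → 0x3f → beq [J]
  imm: (w>>0)&0x3ff=0x3fe (s10→-2) → #-2
  target = base 0x03ca + off 0x1c + 2 + imm -2 = 0x03e6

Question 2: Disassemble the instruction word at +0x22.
add %r3, %r1

@+22  big-endian(55 90) = 0x5590
  top 6b → 0x15 → add [RR]
  rd@[9:7]=0x3 ⇒ %r3
  rs@[6:4]=0x1 ⇒ %r1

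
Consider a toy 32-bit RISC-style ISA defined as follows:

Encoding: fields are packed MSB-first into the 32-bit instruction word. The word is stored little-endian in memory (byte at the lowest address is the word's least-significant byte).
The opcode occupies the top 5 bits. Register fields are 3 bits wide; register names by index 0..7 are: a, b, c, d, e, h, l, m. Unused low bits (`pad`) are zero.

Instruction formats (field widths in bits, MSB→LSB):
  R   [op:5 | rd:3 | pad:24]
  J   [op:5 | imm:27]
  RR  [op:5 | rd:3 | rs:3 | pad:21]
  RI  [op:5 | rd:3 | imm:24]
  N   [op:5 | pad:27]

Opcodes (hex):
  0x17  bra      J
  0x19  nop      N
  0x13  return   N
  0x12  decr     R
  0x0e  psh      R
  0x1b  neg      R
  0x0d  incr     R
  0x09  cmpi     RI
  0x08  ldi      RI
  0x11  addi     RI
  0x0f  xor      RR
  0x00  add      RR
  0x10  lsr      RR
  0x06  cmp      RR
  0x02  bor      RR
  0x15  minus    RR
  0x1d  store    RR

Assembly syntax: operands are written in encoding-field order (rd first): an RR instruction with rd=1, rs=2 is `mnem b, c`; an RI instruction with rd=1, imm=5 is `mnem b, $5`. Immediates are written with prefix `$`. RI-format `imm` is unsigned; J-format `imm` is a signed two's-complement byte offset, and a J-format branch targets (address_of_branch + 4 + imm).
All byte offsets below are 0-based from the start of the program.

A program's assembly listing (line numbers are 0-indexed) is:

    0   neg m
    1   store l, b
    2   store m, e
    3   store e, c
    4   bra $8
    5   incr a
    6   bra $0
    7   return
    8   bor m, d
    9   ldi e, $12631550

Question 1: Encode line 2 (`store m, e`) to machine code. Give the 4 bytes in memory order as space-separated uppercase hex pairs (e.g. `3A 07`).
2. store fields op=0x1d:5|rd=7:3|rs=4:3|pad=0:21 → word ef800000h → 00 00 80 ef

00 00 80 EF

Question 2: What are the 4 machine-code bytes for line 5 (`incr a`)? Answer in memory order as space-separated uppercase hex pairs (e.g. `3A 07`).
00 00 00 68

5. incr fields op=0xd:5|rd=0:3|pad=0:24 → word 68000000h → 00 00 00 68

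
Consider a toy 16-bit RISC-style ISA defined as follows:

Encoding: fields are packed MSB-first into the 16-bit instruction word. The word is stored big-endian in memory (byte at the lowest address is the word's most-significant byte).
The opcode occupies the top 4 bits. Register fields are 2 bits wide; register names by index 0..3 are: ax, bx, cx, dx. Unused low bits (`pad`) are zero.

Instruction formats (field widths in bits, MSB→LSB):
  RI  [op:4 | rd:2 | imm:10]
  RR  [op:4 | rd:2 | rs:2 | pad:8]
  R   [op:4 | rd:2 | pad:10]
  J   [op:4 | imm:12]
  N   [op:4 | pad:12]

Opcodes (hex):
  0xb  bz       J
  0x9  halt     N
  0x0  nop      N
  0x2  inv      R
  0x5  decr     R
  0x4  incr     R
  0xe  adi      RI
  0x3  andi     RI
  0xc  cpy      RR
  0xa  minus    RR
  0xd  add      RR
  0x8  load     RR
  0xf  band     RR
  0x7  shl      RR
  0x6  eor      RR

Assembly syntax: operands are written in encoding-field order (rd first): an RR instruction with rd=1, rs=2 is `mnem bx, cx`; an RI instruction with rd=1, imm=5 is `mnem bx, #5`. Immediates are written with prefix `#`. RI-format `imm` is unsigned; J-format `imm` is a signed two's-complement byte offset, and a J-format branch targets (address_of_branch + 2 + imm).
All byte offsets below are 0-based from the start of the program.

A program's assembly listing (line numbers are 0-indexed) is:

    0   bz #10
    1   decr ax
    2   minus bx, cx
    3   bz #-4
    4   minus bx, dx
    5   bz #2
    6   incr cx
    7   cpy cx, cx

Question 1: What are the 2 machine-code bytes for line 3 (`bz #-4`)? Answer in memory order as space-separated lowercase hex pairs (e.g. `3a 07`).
bf fc

L3: bz op=0xb:4|imm=-4:12 ⇒ 0xbffc ⇒ big bf fc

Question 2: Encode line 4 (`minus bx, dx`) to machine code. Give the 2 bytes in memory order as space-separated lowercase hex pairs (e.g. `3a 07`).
4. minus fields op=0xa:4|rd=1:2|rs=3:2|pad=0:8 → word a700h → a7 00

a7 00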